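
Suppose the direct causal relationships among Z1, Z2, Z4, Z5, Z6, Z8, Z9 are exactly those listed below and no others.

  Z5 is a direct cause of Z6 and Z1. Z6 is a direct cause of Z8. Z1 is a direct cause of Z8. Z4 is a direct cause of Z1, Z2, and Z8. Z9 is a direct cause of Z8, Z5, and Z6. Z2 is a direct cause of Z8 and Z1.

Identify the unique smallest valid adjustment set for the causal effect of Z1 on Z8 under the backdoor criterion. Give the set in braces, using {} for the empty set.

Variables eligible for adjustment (non-descendants of Z1, excluding Z1 and Z8): {Z2, Z4, Z5, Z6, Z9}.
Backdoor paths from Z1 to Z8:
  P1: Z1 <- Z4 -> Z2 -> Z8
  P2: Z1 <- Z4 -> Z8
  P3: Z1 <- Z5 <- Z9 -> Z6 -> Z8
  P4: Z1 <- Z5 <- Z9 -> Z8
  P5: Z1 <- Z5 -> Z6 <- Z9 -> Z8
  P6: Z1 <- Z5 -> Z6 -> Z8
  P7: Z1 <- Z2 <- Z4 -> Z8
  P8: Z1 <- Z2 -> Z8
The empty set is not sufficient: P1 (Z1 <- Z4 -> Z2 -> Z8) has no collider blocking it and no conditioned non-collider, so it is open.
Try {Z2, Z4, Z5}:
  P1: blocked at fork node Z4 ∈ conditioning set.
  P2: blocked at fork node Z4 ∈ conditioning set.
  P3: blocked at chain node Z5 ∈ conditioning set.
  P4: blocked at chain node Z5 ∈ conditioning set.
  P5: blocked at fork node Z5 ∈ conditioning set.
  P6: blocked at fork node Z5 ∈ conditioning set.
  P7: blocked at chain node Z2 ∈ conditioning set.
  P8: blocked at fork node Z2 ∈ conditioning set.
{Z2, Z4, Z5} contains no descendant of Z1 and blocks every backdoor path.
Every element of {Z2, Z4, Z5} is needed (dropping Z2 leaves P8 open; dropping Z4 leaves P2 open; dropping Z5 leaves P3 open), so no proper subset is valid.
Among all size-3 subsets of the eligible variables, only {Z2, Z4, Z5} blocks every backdoor path, so it is the unique smallest valid adjustment set.

{Z2, Z4, Z5}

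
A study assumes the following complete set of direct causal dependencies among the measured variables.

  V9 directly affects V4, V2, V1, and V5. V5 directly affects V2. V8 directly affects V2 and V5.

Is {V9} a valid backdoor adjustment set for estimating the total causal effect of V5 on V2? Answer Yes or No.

No

Backdoor paths from V5 to V2 (paths whose first edge points into V5):
  P1: V5 <- V8 -> V2
  P2: V5 <- V9 -> V2
Condition 1 (no descendant of V5 in the set): holds — descendants of V5 are {V2}; none are in {V9}.
Condition 2 (every backdoor path blocked by {V9}):
  P1: open — no interior node is in the conditioning set.
  P2: blocked at fork node V9 ∈ conditioning set.
{V9} does not satisfy the backdoor criterion.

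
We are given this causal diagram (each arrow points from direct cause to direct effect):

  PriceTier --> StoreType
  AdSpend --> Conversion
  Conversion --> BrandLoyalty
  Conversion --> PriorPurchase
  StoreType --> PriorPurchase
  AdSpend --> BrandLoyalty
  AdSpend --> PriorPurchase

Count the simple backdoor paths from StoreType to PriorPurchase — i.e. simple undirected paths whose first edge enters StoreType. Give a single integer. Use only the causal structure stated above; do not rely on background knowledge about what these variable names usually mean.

0

A backdoor path from StoreType to PriorPurchase is any simple undirected path whose first edge points into StoreType (i.e. leaves StoreType via a parent).
Parents of StoreType: {PriceTier}.
No simple path from any parent of StoreType reaches PriorPurchase without revisiting StoreType, so there are no backdoor paths.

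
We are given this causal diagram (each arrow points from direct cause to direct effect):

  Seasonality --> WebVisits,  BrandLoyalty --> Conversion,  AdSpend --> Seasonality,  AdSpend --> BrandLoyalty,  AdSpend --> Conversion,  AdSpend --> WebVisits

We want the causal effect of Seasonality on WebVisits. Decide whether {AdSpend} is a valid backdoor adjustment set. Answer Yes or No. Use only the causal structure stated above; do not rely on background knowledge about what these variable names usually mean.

Yes

Backdoor paths from Seasonality to WebVisits (paths whose first edge points into Seasonality):
  P1: Seasonality <- AdSpend -> WebVisits
Condition 1 (no descendant of Seasonality in the set): holds — descendants of Seasonality are {WebVisits}; none are in {AdSpend}.
Condition 2 (every backdoor path blocked by {AdSpend}):
  P1: blocked at fork node AdSpend ∈ conditioning set.
{AdSpend} satisfies the backdoor criterion.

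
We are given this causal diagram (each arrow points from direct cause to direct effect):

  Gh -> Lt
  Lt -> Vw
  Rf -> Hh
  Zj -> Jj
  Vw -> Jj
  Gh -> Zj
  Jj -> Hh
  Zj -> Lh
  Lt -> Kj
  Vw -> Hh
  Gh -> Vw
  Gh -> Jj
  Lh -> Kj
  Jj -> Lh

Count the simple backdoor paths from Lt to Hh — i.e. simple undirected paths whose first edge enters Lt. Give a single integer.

A backdoor path from Lt to Hh is any simple undirected path whose first edge points into Lt (i.e. leaves Lt via a parent).
Parents of Lt: {Gh}.
Enumerating:
  P1: Lt <- Gh -> Vw -> Jj -> Hh
  P2: Lt <- Gh -> Vw -> Hh
  P3: Lt <- Gh -> Zj -> Jj <- Vw -> Hh
  P4: Lt <- Gh -> Zj -> Jj -> Hh
  P5: Lt <- Gh -> Zj -> Lh <- Jj <- Vw -> Hh
  P6: Lt <- Gh -> Zj -> Lh <- Jj -> Hh
  P7: Lt <- Gh -> Jj <- Vw -> Hh
  P8: Lt <- Gh -> Jj -> Hh
That exhausts the simple backdoor paths. Count: 8.

8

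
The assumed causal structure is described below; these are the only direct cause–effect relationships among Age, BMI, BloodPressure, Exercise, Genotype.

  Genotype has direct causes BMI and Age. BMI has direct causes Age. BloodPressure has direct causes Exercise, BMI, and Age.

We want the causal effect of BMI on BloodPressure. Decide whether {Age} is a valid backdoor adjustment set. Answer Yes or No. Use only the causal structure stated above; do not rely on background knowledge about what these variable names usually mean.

Yes

Backdoor paths from BMI to BloodPressure (paths whose first edge points into BMI):
  P1: BMI <- Age -> BloodPressure
Condition 1 (no descendant of BMI in the set): holds — descendants of BMI are {BloodPressure, Genotype}; none are in {Age}.
Condition 2 (every backdoor path blocked by {Age}):
  P1: blocked at fork node Age ∈ conditioning set.
{Age} satisfies the backdoor criterion.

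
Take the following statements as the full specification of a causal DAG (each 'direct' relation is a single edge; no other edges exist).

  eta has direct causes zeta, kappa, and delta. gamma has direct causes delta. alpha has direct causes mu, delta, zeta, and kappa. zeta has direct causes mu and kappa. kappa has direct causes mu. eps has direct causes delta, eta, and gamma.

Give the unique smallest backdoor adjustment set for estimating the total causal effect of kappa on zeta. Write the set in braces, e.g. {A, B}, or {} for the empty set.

{mu}

Variables eligible for adjustment (non-descendants of kappa, excluding kappa and zeta): {delta, gamma, mu}.
Backdoor paths from kappa to zeta:
  P1: kappa <- mu -> zeta
  P2: kappa <- mu -> alpha <- zeta
  P3: kappa <- mu -> alpha <- delta -> eta <- zeta
  P4: kappa <- mu -> alpha <- delta -> gamma -> eps <- eta <- zeta
  P5: kappa <- mu -> alpha <- delta -> eps <- eta <- zeta
The empty set is not sufficient: P1 (kappa <- mu -> zeta) has no collider blocking it and no conditioned non-collider, so it is open.
Try {mu}:
  P1: blocked at fork node mu ∈ conditioning set.
  P2: blocked at fork node mu ∈ conditioning set.
  P3: blocked at fork node mu ∈ conditioning set.
  P4: blocked at fork node mu ∈ conditioning set.
  P5: blocked at fork node mu ∈ conditioning set.
{mu} contains no descendant of kappa and blocks every backdoor path.
No other singleton works — e.g. {delta} leaves P1 open — so {mu} is the unique smallest valid adjustment set.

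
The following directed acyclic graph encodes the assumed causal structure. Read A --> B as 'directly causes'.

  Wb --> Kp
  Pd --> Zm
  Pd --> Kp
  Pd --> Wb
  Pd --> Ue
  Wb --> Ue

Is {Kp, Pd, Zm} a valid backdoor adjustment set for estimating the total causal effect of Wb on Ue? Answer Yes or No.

Backdoor paths from Wb to Ue (paths whose first edge points into Wb):
  P1: Wb <- Pd -> Ue
Condition 1 (no descendant of Wb in the set): FAILS — Kp is a descendant of Wb.
Condition 2 (every backdoor path blocked by {Kp, Pd, Zm}):
  P1: blocked at fork node Pd ∈ conditioning set.
{Kp, Pd, Zm} does not satisfy the backdoor criterion.

No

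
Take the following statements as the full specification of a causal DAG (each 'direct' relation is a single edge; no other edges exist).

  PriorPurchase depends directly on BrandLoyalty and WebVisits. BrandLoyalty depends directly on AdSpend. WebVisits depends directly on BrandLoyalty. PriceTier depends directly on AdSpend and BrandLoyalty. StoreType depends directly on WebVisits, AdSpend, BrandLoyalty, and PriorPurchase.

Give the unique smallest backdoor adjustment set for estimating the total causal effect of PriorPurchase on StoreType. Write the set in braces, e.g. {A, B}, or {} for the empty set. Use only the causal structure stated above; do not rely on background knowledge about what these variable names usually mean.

{BrandLoyalty, WebVisits}

Variables eligible for adjustment (non-descendants of PriorPurchase, excluding PriorPurchase and StoreType): {AdSpend, BrandLoyalty, PriceTier, WebVisits}.
Backdoor paths from PriorPurchase to StoreType:
  P1: PriorPurchase <- BrandLoyalty <- AdSpend -> StoreType
  P2: PriorPurchase <- BrandLoyalty -> PriceTier <- AdSpend -> StoreType
  P3: PriorPurchase <- BrandLoyalty -> WebVisits -> StoreType
  P4: PriorPurchase <- BrandLoyalty -> StoreType
  P5: PriorPurchase <- WebVisits <- BrandLoyalty <- AdSpend -> StoreType
  P6: PriorPurchase <- WebVisits <- BrandLoyalty -> PriceTier <- AdSpend -> StoreType
  P7: PriorPurchase <- WebVisits <- BrandLoyalty -> StoreType
  P8: PriorPurchase <- WebVisits -> StoreType
The empty set is not sufficient: P1 (PriorPurchase <- BrandLoyalty <- AdSpend -> StoreType) has no collider blocking it and no conditioned non-collider, so it is open.
Try {BrandLoyalty, WebVisits}:
  P1: blocked at chain node BrandLoyalty ∈ conditioning set.
  P2: blocked at fork node BrandLoyalty ∈ conditioning set.
  P3: blocked at fork node BrandLoyalty ∈ conditioning set.
  P4: blocked at fork node BrandLoyalty ∈ conditioning set.
  P5: blocked at chain node WebVisits ∈ conditioning set.
  P6: blocked at chain node WebVisits ∈ conditioning set.
  P7: blocked at chain node WebVisits ∈ conditioning set.
  P8: blocked at fork node WebVisits ∈ conditioning set.
{BrandLoyalty, WebVisits} contains no descendant of PriorPurchase and blocks every backdoor path.
Every element of {BrandLoyalty, WebVisits} is needed (dropping BrandLoyalty leaves P1 open; dropping WebVisits leaves P8 open), so no proper subset is valid.
Among all size-2 subsets of the eligible variables, only {BrandLoyalty, WebVisits} blocks every backdoor path, so it is the unique smallest valid adjustment set.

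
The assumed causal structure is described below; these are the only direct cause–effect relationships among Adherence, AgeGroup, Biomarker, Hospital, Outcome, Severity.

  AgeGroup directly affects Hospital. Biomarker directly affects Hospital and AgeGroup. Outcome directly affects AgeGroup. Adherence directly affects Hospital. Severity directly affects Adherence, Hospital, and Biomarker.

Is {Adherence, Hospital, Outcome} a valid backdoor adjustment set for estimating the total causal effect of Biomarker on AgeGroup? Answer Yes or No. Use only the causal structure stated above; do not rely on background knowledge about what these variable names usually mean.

No

Backdoor paths from Biomarker to AgeGroup (paths whose first edge points into Biomarker):
  P1: Biomarker <- Severity -> Adherence -> Hospital <- AgeGroup
  P2: Biomarker <- Severity -> Hospital <- AgeGroup
Condition 1 (no descendant of Biomarker in the set): FAILS — Hospital is a descendant of Biomarker.
Condition 2 (every backdoor path blocked by {Adherence, Hospital, Outcome}):
  P1: blocked at chain node Adherence ∈ conditioning set.
  P2: open — collider(s) Hospital are conditioned on (or have a conditioned descendant) and no non-collider on the path is in the set.
{Adherence, Hospital, Outcome} does not satisfy the backdoor criterion.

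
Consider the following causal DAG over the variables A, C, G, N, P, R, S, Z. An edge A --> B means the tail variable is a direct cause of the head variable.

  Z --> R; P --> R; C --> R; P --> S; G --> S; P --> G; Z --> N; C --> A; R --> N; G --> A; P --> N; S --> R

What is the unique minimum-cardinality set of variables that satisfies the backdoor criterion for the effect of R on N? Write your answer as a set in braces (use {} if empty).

Variables eligible for adjustment (non-descendants of R, excluding R and N): {A, C, G, P, S, Z}.
Backdoor paths from R to N:
  P1: R <- P -> N
  P2: R <- Z -> N
  P3: R <- C -> A <- G <- P -> N
  P4: R <- C -> A <- G -> S <- P -> N
  P5: R <- S <- P -> N
  P6: R <- S <- G <- P -> N
The empty set is not sufficient: P1 (R <- P -> N) has no collider blocking it and no conditioned non-collider, so it is open.
Try {P, Z}:
  P1: blocked at fork node P ∈ conditioning set.
  P2: blocked at fork node Z ∈ conditioning set.
  P3: blocked at collider A (neither it nor any descendant is in the conditioning set).
  P4: blocked at collider A (neither it nor any descendant is in the conditioning set).
  P5: blocked at fork node P ∈ conditioning set.
  P6: blocked at fork node P ∈ conditioning set.
{P, Z} contains no descendant of R and blocks every backdoor path.
Every element of {P, Z} is needed (dropping P leaves P1 open; dropping Z leaves P2 open), so no proper subset is valid.
Among all size-2 subsets of the eligible variables, only {P, Z} blocks every backdoor path, so it is the unique smallest valid adjustment set.

{P, Z}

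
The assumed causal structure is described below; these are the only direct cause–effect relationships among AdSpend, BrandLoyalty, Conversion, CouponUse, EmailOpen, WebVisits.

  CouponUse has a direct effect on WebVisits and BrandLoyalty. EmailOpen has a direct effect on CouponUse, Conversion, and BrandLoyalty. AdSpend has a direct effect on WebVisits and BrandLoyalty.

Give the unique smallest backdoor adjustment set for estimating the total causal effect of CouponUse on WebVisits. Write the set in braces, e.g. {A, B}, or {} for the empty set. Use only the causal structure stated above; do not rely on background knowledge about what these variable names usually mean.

{}

Variables eligible for adjustment (non-descendants of CouponUse, excluding CouponUse and WebVisits): {AdSpend, Conversion, EmailOpen}.
Backdoor paths from CouponUse to WebVisits:
  P1: CouponUse <- EmailOpen -> BrandLoyalty <- AdSpend -> WebVisits
Each backdoor path contains an unconditioned collider, so every path is already blocked with the empty conditioning set:
  P1: blocked at collider BrandLoyalty (neither it nor any descendant is in the conditioning set).
The empty set is therefore the unique smallest valid set.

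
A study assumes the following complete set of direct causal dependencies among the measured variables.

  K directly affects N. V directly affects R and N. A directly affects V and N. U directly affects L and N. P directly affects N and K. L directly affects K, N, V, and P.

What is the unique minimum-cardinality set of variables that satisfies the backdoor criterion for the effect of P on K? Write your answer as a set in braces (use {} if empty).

{L}

Variables eligible for adjustment (non-descendants of P, excluding P and K): {A, L, R, U, V}.
Backdoor paths from P to K:
  P1: P <- L <- U -> N <- K
  P2: P <- L -> V <- A -> N <- K
  P3: P <- L -> V -> N <- K
  P4: P <- L -> K
  P5: P <- L -> N <- K
The empty set is not sufficient: P4 (P <- L -> K) has no collider blocking it and no conditioned non-collider, so it is open.
Try {L}:
  P1: blocked at chain node L ∈ conditioning set.
  P2: blocked at fork node L ∈ conditioning set.
  P3: blocked at fork node L ∈ conditioning set.
  P4: blocked at fork node L ∈ conditioning set.
  P5: blocked at fork node L ∈ conditioning set.
{L} contains no descendant of P and blocks every backdoor path.
No other singleton works — e.g. {A} leaves P4 open — so {L} is the unique smallest valid adjustment set.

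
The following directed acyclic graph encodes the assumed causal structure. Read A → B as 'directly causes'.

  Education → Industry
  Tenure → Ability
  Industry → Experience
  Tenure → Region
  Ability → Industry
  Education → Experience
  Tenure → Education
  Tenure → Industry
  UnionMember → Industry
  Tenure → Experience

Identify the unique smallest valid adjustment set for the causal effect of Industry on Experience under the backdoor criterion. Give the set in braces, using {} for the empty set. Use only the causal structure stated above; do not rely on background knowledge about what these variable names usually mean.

{Education, Tenure}

Variables eligible for adjustment (non-descendants of Industry, excluding Industry and Experience): {Ability, Education, Region, Tenure, UnionMember}.
Backdoor paths from Industry to Experience:
  P1: Industry <- Tenure -> Education -> Experience
  P2: Industry <- Tenure -> Experience
  P3: Industry <- Ability <- Tenure -> Education -> Experience
  P4: Industry <- Ability <- Tenure -> Experience
  P5: Industry <- Education <- Tenure -> Experience
  P6: Industry <- Education -> Experience
The empty set is not sufficient: P1 (Industry <- Tenure -> Education -> Experience) has no collider blocking it and no conditioned non-collider, so it is open.
Try {Education, Tenure}:
  P1: blocked at fork node Tenure ∈ conditioning set.
  P2: blocked at fork node Tenure ∈ conditioning set.
  P3: blocked at fork node Tenure ∈ conditioning set.
  P4: blocked at fork node Tenure ∈ conditioning set.
  P5: blocked at chain node Education ∈ conditioning set.
  P6: blocked at fork node Education ∈ conditioning set.
{Education, Tenure} contains no descendant of Industry and blocks every backdoor path.
Every element of {Education, Tenure} is needed (dropping Education leaves P6 open; dropping Tenure leaves P2 open), so no proper subset is valid.
Among all size-2 subsets of the eligible variables, only {Education, Tenure} blocks every backdoor path, so it is the unique smallest valid adjustment set.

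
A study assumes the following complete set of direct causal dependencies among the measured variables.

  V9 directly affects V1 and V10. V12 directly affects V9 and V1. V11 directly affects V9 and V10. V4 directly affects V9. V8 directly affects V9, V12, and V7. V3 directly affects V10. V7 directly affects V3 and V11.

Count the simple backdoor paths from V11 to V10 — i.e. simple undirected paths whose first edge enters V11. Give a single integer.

A backdoor path from V11 to V10 is any simple undirected path whose first edge points into V11 (i.e. leaves V11 via a parent).
Parents of V11: {V7}.
Enumerating:
  P1: V11 <- V7 <- V8 -> V12 -> V9 -> V10
  P2: V11 <- V7 <- V8 -> V12 -> V1 <- V9 -> V10
  P3: V11 <- V7 <- V8 -> V9 -> V10
  P4: V11 <- V7 -> V3 -> V10
That exhausts the simple backdoor paths. Count: 4.

4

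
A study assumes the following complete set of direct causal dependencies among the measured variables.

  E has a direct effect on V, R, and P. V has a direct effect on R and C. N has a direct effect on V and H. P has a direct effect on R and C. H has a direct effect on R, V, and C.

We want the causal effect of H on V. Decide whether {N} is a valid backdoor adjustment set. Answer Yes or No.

Backdoor paths from H to V (paths whose first edge points into H):
  P1: H <- N -> V
Condition 1 (no descendant of H in the set): holds — descendants of H are {C, R, V}; none are in {N}.
Condition 2 (every backdoor path blocked by {N}):
  P1: blocked at fork node N ∈ conditioning set.
{N} satisfies the backdoor criterion.

Yes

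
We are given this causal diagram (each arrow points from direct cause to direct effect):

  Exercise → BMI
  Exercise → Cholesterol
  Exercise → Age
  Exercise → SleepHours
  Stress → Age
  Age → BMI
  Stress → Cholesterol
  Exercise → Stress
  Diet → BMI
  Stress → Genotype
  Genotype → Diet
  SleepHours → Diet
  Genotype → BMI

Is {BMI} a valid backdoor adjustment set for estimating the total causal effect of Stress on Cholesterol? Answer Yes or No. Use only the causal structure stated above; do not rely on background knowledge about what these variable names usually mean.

No

Backdoor paths from Stress to Cholesterol (paths whose first edge points into Stress):
  P1: Stress <- Exercise -> Cholesterol
Condition 1 (no descendant of Stress in the set): FAILS — BMI is a descendant of Stress.
Condition 2 (every backdoor path blocked by {BMI}):
  P1: open — no interior node is in the conditioning set.
{BMI} does not satisfy the backdoor criterion.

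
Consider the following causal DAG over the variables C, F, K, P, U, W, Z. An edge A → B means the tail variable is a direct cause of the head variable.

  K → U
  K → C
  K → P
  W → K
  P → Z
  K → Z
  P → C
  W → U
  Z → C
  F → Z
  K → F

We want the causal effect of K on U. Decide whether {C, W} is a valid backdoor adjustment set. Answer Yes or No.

Backdoor paths from K to U (paths whose first edge points into K):
  P1: K <- W -> U
Condition 1 (no descendant of K in the set): FAILS — C is a descendant of K.
Condition 2 (every backdoor path blocked by {C, W}):
  P1: blocked at fork node W ∈ conditioning set.
{C, W} does not satisfy the backdoor criterion.

No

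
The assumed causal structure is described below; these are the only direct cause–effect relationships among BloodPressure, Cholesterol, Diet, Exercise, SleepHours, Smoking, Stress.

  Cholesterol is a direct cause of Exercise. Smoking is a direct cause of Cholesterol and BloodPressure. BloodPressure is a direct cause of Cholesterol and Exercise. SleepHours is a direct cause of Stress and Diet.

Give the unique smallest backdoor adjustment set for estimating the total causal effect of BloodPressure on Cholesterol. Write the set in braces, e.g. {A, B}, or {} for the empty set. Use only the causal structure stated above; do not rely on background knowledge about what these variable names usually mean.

Variables eligible for adjustment (non-descendants of BloodPressure, excluding BloodPressure and Cholesterol): {Diet, SleepHours, Smoking, Stress}.
Backdoor paths from BloodPressure to Cholesterol:
  P1: BloodPressure <- Smoking -> Cholesterol
The empty set is not sufficient: P1 (BloodPressure <- Smoking -> Cholesterol) has no collider blocking it and no conditioned non-collider, so it is open.
Try {Smoking}:
  P1: blocked at fork node Smoking ∈ conditioning set.
{Smoking} contains no descendant of BloodPressure and blocks every backdoor path.
No other singleton works — e.g. {SleepHours} leaves P1 open — so {Smoking} is the unique smallest valid adjustment set.

{Smoking}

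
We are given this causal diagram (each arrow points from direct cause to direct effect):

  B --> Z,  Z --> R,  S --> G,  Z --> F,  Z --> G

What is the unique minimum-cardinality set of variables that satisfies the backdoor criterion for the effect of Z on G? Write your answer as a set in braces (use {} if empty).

{}

Variables eligible for adjustment (non-descendants of Z, excluding Z and G): {B, S}.
Backdoor paths from Z to G:
  (none)
With no backdoor paths the empty set already satisfies the criterion, and it is trivially minimal.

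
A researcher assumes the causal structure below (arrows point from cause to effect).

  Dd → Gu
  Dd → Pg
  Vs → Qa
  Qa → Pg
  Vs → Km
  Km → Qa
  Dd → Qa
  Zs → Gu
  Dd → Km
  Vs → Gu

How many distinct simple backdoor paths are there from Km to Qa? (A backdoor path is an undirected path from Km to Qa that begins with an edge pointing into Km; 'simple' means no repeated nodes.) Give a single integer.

6

A backdoor path from Km to Qa is any simple undirected path whose first edge points into Km (i.e. leaves Km via a parent).
Parents of Km: {Dd, Vs}.
Enumerating:
  P1: Km <- Dd -> Qa
  P2: Km <- Dd -> Pg <- Qa
  P3: Km <- Dd -> Gu <- Vs -> Qa
  P4: Km <- Vs -> Qa
  P5: Km <- Vs -> Gu <- Dd -> Qa
  P6: Km <- Vs -> Gu <- Dd -> Pg <- Qa
That exhausts the simple backdoor paths. Count: 6.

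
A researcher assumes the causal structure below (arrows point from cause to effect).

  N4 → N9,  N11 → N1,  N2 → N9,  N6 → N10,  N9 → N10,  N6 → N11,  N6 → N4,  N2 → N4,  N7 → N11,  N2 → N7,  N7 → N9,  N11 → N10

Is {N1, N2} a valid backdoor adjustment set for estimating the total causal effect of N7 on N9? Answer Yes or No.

Backdoor paths from N7 to N9 (paths whose first edge points into N7):
  P1: N7 <- N2 -> N4 <- N6 -> N11 -> N10 <- N9
  P2: N7 <- N2 -> N4 <- N6 -> N10 <- N9
  P3: N7 <- N2 -> N4 -> N9
  P4: N7 <- N2 -> N9
Condition 1 (no descendant of N7 in the set): FAILS — N1 is a descendant of N7.
Condition 2 (every backdoor path blocked by {N1, N2}):
  P1: blocked at fork node N2 ∈ conditioning set.
  P2: blocked at fork node N2 ∈ conditioning set.
  P3: blocked at fork node N2 ∈ conditioning set.
  P4: blocked at fork node N2 ∈ conditioning set.
{N1, N2} does not satisfy the backdoor criterion.

No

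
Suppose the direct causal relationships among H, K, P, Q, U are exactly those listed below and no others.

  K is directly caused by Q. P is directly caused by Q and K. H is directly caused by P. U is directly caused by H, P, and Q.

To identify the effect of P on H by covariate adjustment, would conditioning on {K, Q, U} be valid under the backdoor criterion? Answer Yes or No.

Backdoor paths from P to H (paths whose first edge points into P):
  P1: P <- Q -> U <- H
  P2: P <- K <- Q -> U <- H
Condition 1 (no descendant of P in the set): FAILS — U is a descendant of P.
Condition 2 (every backdoor path blocked by {K, Q, U}):
  P1: blocked at fork node Q ∈ conditioning set.
  P2: blocked at chain node K ∈ conditioning set.
{K, Q, U} does not satisfy the backdoor criterion.

No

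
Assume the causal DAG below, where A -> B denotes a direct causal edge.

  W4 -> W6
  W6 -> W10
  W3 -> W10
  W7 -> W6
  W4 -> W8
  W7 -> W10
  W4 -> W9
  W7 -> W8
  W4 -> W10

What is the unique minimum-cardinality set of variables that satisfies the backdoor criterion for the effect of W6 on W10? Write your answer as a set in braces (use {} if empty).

Variables eligible for adjustment (non-descendants of W6, excluding W6 and W10): {W3, W4, W7, W8, W9}.
Backdoor paths from W6 to W10:
  P1: W6 <- W7 -> W8 <- W4 -> W10
  P2: W6 <- W7 -> W10
  P3: W6 <- W4 -> W8 <- W7 -> W10
  P4: W6 <- W4 -> W10
The empty set is not sufficient: P2 (W6 <- W7 -> W10) has no collider blocking it and no conditioned non-collider, so it is open.
Try {W4, W7}:
  P1: blocked at fork node W7 ∈ conditioning set.
  P2: blocked at fork node W7 ∈ conditioning set.
  P3: blocked at fork node W4 ∈ conditioning set.
  P4: blocked at fork node W4 ∈ conditioning set.
{W4, W7} contains no descendant of W6 and blocks every backdoor path.
Every element of {W4, W7} is needed (dropping W4 leaves P4 open; dropping W7 leaves P2 open), so no proper subset is valid.
Among all size-2 subsets of the eligible variables, only {W4, W7} blocks every backdoor path, so it is the unique smallest valid adjustment set.

{W4, W7}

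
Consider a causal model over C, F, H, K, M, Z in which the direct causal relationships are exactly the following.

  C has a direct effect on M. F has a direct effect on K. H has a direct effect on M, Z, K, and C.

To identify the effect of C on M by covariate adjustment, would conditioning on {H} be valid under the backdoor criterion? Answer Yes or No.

Backdoor paths from C to M (paths whose first edge points into C):
  P1: C <- H -> M
Condition 1 (no descendant of C in the set): holds — descendants of C are {M}; none are in {H}.
Condition 2 (every backdoor path blocked by {H}):
  P1: blocked at fork node H ∈ conditioning set.
{H} satisfies the backdoor criterion.

Yes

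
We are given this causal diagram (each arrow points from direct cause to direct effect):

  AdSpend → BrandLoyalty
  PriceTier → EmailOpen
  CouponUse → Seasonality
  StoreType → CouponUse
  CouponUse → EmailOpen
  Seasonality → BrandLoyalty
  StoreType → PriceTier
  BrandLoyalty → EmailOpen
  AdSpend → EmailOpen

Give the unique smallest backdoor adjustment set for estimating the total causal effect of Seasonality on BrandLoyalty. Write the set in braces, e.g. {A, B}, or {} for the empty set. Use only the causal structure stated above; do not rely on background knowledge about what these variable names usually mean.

Variables eligible for adjustment (non-descendants of Seasonality, excluding Seasonality and BrandLoyalty): {AdSpend, CouponUse, PriceTier, StoreType}.
Backdoor paths from Seasonality to BrandLoyalty:
  P1: Seasonality <- CouponUse <- StoreType -> PriceTier -> EmailOpen <- AdSpend -> BrandLoyalty
  P2: Seasonality <- CouponUse <- StoreType -> PriceTier -> EmailOpen <- BrandLoyalty
  P3: Seasonality <- CouponUse -> EmailOpen <- AdSpend -> BrandLoyalty
  P4: Seasonality <- CouponUse -> EmailOpen <- BrandLoyalty
Each backdoor path contains an unconditioned collider, so every path is already blocked with the empty conditioning set:
  P1: blocked at collider EmailOpen (neither it nor any descendant is in the conditioning set).
  P2: blocked at collider EmailOpen (neither it nor any descendant is in the conditioning set).
  P3: blocked at collider EmailOpen (neither it nor any descendant is in the conditioning set).
  P4: blocked at collider EmailOpen (neither it nor any descendant is in the conditioning set).
The empty set is therefore the unique smallest valid set.

{}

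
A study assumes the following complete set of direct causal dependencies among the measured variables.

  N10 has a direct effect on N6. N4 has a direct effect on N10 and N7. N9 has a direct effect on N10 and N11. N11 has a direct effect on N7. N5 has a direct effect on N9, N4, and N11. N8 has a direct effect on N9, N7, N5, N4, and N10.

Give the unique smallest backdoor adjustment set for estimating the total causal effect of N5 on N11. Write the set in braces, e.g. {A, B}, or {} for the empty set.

Variables eligible for adjustment (non-descendants of N5, excluding N5 and N11): {N8}.
Backdoor paths from N5 to N11:
  P1: N5 <- N8 -> N4 -> N10 <- N9 -> N11
  P2: N5 <- N8 -> N4 -> N7 <- N11
  P3: N5 <- N8 -> N9 -> N11
  P4: N5 <- N8 -> N9 -> N10 <- N4 -> N7 <- N11
  P5: N5 <- N8 -> N10 <- N4 -> N7 <- N11
  P6: N5 <- N8 -> N10 <- N9 -> N11
  P7: N5 <- N8 -> N7 <- N4 -> N10 <- N9 -> N11
  P8: N5 <- N8 -> N7 <- N11
The empty set is not sufficient: P3 (N5 <- N8 -> N9 -> N11) has no collider blocking it and no conditioned non-collider, so it is open.
Try {N8}:
  P1: blocked at fork node N8 ∈ conditioning set.
  P2: blocked at fork node N8 ∈ conditioning set.
  P3: blocked at fork node N8 ∈ conditioning set.
  P4: blocked at fork node N8 ∈ conditioning set.
  P5: blocked at fork node N8 ∈ conditioning set.
  P6: blocked at fork node N8 ∈ conditioning set.
  P7: blocked at fork node N8 ∈ conditioning set.
  P8: blocked at fork node N8 ∈ conditioning set.
{N8} contains no descendant of N5 and blocks every backdoor path.
{N8} is the unique smallest valid adjustment set.

{N8}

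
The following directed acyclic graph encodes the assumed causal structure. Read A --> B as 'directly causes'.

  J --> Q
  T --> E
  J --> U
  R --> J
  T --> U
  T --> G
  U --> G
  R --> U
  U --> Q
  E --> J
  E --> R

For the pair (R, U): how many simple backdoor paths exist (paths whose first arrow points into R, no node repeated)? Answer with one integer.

A backdoor path from R to U is any simple undirected path whose first edge points into R (i.e. leaves R via a parent).
Parents of R: {E}.
Enumerating:
  P1: R <- E <- T -> U
  P2: R <- E <- T -> G <- U
  P3: R <- E -> J -> U
  P4: R <- E -> J -> Q <- U
That exhausts the simple backdoor paths. Count: 4.

4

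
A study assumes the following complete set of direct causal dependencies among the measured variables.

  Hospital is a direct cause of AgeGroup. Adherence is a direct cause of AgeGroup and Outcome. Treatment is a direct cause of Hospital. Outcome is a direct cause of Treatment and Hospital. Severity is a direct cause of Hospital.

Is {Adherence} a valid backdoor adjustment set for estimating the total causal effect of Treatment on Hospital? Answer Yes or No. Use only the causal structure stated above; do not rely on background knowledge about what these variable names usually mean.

Backdoor paths from Treatment to Hospital (paths whose first edge points into Treatment):
  P1: Treatment <- Outcome <- Adherence -> AgeGroup <- Hospital
  P2: Treatment <- Outcome -> Hospital
Condition 1 (no descendant of Treatment in the set): holds — descendants of Treatment are {AgeGroup, Hospital}; none are in {Adherence}.
Condition 2 (every backdoor path blocked by {Adherence}):
  P1: blocked at fork node Adherence ∈ conditioning set.
  P2: open — no interior node is in the conditioning set.
{Adherence} does not satisfy the backdoor criterion.

No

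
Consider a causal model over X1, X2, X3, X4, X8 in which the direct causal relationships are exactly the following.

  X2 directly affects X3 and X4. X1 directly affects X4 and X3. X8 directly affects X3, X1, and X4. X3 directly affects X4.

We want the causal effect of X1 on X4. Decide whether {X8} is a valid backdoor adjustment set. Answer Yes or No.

Backdoor paths from X1 to X4 (paths whose first edge points into X1):
  P1: X1 <- X8 -> X3 <- X2 -> X4
  P2: X1 <- X8 -> X3 -> X4
  P3: X1 <- X8 -> X4
Condition 1 (no descendant of X1 in the set): holds — descendants of X1 are {X3, X4}; none are in {X8}.
Condition 2 (every backdoor path blocked by {X8}):
  P1: blocked at fork node X8 ∈ conditioning set.
  P2: blocked at fork node X8 ∈ conditioning set.
  P3: blocked at fork node X8 ∈ conditioning set.
{X8} satisfies the backdoor criterion.

Yes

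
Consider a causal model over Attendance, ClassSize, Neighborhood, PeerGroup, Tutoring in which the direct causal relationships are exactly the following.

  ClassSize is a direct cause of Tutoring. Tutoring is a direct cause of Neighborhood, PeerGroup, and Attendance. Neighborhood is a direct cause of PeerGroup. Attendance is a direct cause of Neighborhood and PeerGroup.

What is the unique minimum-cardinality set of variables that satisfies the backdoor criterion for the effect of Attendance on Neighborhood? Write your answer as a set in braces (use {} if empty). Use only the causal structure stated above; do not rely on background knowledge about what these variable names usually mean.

{Tutoring}

Variables eligible for adjustment (non-descendants of Attendance, excluding Attendance and Neighborhood): {ClassSize, Tutoring}.
Backdoor paths from Attendance to Neighborhood:
  P1: Attendance <- Tutoring -> Neighborhood
  P2: Attendance <- Tutoring -> PeerGroup <- Neighborhood
The empty set is not sufficient: P1 (Attendance <- Tutoring -> Neighborhood) has no collider blocking it and no conditioned non-collider, so it is open.
Try {Tutoring}:
  P1: blocked at fork node Tutoring ∈ conditioning set.
  P2: blocked at fork node Tutoring ∈ conditioning set.
{Tutoring} contains no descendant of Attendance and blocks every backdoor path.
No other singleton works — e.g. {ClassSize} leaves P1 open — so {Tutoring} is the unique smallest valid adjustment set.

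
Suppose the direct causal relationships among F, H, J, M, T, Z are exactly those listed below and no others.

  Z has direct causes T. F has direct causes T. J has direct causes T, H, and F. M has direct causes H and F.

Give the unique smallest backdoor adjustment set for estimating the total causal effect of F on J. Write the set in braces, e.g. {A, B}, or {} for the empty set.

{T}

Variables eligible for adjustment (non-descendants of F, excluding F and J): {H, T, Z}.
Backdoor paths from F to J:
  P1: F <- T -> J
The empty set is not sufficient: P1 (F <- T -> J) has no collider blocking it and no conditioned non-collider, so it is open.
Try {T}:
  P1: blocked at fork node T ∈ conditioning set.
{T} contains no descendant of F and blocks every backdoor path.
No other singleton works — e.g. {H} leaves P1 open — so {T} is the unique smallest valid adjustment set.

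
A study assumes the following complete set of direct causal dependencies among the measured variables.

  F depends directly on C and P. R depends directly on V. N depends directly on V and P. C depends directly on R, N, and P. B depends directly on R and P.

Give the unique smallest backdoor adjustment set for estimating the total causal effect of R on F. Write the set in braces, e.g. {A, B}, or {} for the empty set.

{V}

Variables eligible for adjustment (non-descendants of R, excluding R and F): {N, P, V}.
Backdoor paths from R to F:
  P1: R <- V -> N <- P -> C -> F
  P2: R <- V -> N <- P -> F
  P3: R <- V -> N -> C <- P -> F
  P4: R <- V -> N -> C -> F
The empty set is not sufficient: P4 (R <- V -> N -> C -> F) has no collider blocking it and no conditioned non-collider, so it is open.
Try {V}:
  P1: blocked at fork node V ∈ conditioning set.
  P2: blocked at fork node V ∈ conditioning set.
  P3: blocked at fork node V ∈ conditioning set.
  P4: blocked at fork node V ∈ conditioning set.
{V} contains no descendant of R and blocks every backdoor path.
No other singleton works — e.g. {P} leaves P4 open — so {V} is the unique smallest valid adjustment set.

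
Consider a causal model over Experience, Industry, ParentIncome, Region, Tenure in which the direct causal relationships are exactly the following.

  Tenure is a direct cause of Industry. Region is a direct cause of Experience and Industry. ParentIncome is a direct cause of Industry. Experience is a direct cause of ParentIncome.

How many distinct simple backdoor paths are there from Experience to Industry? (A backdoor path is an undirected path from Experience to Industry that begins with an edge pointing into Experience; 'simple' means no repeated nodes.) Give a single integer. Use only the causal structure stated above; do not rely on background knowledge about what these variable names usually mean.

1

A backdoor path from Experience to Industry is any simple undirected path whose first edge points into Experience (i.e. leaves Experience via a parent).
Parents of Experience: {Region}.
Enumerating:
  P1: Experience <- Region -> Industry
That exhausts the simple backdoor paths. Count: 1.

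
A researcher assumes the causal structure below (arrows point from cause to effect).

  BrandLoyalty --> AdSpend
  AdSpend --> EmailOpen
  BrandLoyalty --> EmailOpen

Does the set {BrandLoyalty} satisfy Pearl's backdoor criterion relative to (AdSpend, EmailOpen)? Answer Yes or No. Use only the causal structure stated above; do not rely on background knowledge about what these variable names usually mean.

Yes

Backdoor paths from AdSpend to EmailOpen (paths whose first edge points into AdSpend):
  P1: AdSpend <- BrandLoyalty -> EmailOpen
Condition 1 (no descendant of AdSpend in the set): holds — descendants of AdSpend are {EmailOpen}; none are in {BrandLoyalty}.
Condition 2 (every backdoor path blocked by {BrandLoyalty}):
  P1: blocked at fork node BrandLoyalty ∈ conditioning set.
{BrandLoyalty} satisfies the backdoor criterion.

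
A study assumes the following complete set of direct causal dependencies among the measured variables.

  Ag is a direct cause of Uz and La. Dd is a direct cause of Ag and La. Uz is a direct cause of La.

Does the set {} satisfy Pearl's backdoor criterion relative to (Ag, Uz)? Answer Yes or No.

Yes

Backdoor paths from Ag to Uz (paths whose first edge points into Ag):
  P1: Ag <- Dd -> La <- Uz
Condition 1 (no descendant of Ag in the set): holds — descendants of Ag are {La, Uz}; none are in {}.
Condition 2 (every backdoor path blocked by {}):
  P1: blocked at collider La (neither it nor any descendant is in the conditioning set).
{} satisfies the backdoor criterion.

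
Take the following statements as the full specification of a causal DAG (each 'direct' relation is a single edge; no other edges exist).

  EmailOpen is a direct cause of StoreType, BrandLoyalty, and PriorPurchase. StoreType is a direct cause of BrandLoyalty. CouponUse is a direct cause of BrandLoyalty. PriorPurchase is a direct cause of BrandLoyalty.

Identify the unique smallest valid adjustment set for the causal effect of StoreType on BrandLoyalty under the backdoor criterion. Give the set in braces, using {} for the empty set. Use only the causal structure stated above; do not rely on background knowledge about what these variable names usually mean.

Variables eligible for adjustment (non-descendants of StoreType, excluding StoreType and BrandLoyalty): {CouponUse, EmailOpen, PriorPurchase}.
Backdoor paths from StoreType to BrandLoyalty:
  P1: StoreType <- EmailOpen -> PriorPurchase -> BrandLoyalty
  P2: StoreType <- EmailOpen -> BrandLoyalty
The empty set is not sufficient: P1 (StoreType <- EmailOpen -> PriorPurchase -> BrandLoyalty) has no collider blocking it and no conditioned non-collider, so it is open.
Try {EmailOpen}:
  P1: blocked at fork node EmailOpen ∈ conditioning set.
  P2: blocked at fork node EmailOpen ∈ conditioning set.
{EmailOpen} contains no descendant of StoreType and blocks every backdoor path.
No other singleton works — e.g. {CouponUse} leaves P1 open — so {EmailOpen} is the unique smallest valid adjustment set.

{EmailOpen}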